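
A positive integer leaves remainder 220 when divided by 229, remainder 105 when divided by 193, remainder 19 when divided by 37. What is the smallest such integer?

From a ≡ 220 (mod 229) write a = 220 + 229t. Substituting into a ≡ 105 (mod 193) gives 229t ≡ 78 (mod 193), and since 36⁻¹ ≡ 59 (mod 193), t ≡ 163. Hence a ≡ 220 + 229·163 = 37547 (mod 44197).
From a ≡ 37547 (mod 44197) write a = 37547 + 44197t. Substituting into a ≡ 19 (mod 37) gives 44197t ≡ 27 (mod 37), and since 19⁻¹ ≡ 2 (mod 37), t ≡ 17. Hence a ≡ 37547 + 44197·17 = 788896 (mod 1635289).

788896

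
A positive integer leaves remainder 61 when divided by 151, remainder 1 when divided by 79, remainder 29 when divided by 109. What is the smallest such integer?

Combine the congruences pairwise.
From N ≡ 61 (mod 151) write N = 61 + 151t. Substituting into N ≡ 1 (mod 79) gives 151t ≡ 19 (mod 79), and since 72⁻¹ ≡ 45 (mod 79), t ≡ 65. Hence N ≡ 61 + 151·65 = 9876 (mod 11929).
From N ≡ 9876 (mod 11929) write N = 9876 + 11929t. Substituting into N ≡ 29 (mod 109) gives 11929t ≡ 72 (mod 109), and since 48⁻¹ ≡ 25 (mod 109), t ≡ 56. Hence N ≡ 9876 + 11929·56 = 677900 (mod 1300261).

677900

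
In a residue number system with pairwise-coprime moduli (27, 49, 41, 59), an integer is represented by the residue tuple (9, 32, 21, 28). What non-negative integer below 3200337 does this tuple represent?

From x ≡ 9 (mod 27) write x = 9 + 27t. Substituting into x ≡ 32 (mod 49) gives 27t ≡ 23 (mod 49), and since 27⁻¹ ≡ 20 (mod 49), t ≡ 19. Hence x ≡ 9 + 27·19 = 522 (mod 1323).
From x ≡ 522 (mod 1323) write x = 522 + 1323t. Substituting into x ≡ 21 (mod 41) gives 1323t ≡ 32 (mod 41), and since 11⁻¹ ≡ 15 (mod 41), t ≡ 29. Hence x ≡ 522 + 1323·29 = 38889 (mod 54243).
From x ≡ 38889 (mod 54243) write x = 38889 + 54243t. Substituting into x ≡ 28 (mod 59) gives 54243t ≡ 20 (mod 59), and since 22⁻¹ ≡ 51 (mod 59), t ≡ 17. Hence x ≡ 38889 + 54243·17 = 961020 (mod 3200337).

961020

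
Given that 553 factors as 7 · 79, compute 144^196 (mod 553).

144

Mod 7: 144 ≡ 4; by Fermat, exponent reduces to 196 mod 6 = 4; 4^4 ≡ 4 (mod 7).
Mod 79: 144 ≡ 65; by Fermat, exponent reduces to 196 mod 78 = 40; 65^40 ≡ 65 (mod 79).
Combine by CRT: x ≡ 4 (mod 7), x ≡ 65 (mod 79) ⇒ x ≡ 144 (mod 553).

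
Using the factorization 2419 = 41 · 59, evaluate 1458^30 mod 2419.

Mod 41: 1458 ≡ 23; 23^30 ≡ 1 (mod 41).
Mod 59: 1458 ≡ 42; 42^30 ≡ 17 (mod 59).
Combine by CRT: x ≡ 1 (mod 41), x ≡ 17 (mod 59) ⇒ x ≡ 1846 (mod 2419).

1846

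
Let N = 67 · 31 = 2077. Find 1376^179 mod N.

Mod 67: 1376 ≡ 36; by Fermat, exponent reduces to 179 mod 66 = 47; 36^47 ≡ 17 (mod 67).
Mod 31: 1376 ≡ 12; by Fermat, exponent reduces to 179 mod 30 = 29; 12^29 ≡ 13 (mod 31).
Combine by CRT: x ≡ 17 (mod 67), x ≡ 13 (mod 31) ⇒ x ≡ 1625 (mod 2077).

1625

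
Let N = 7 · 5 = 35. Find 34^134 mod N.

Mod 7: 34 ≡ 6; by Fermat, exponent reduces to 134 mod 6 = 2; 6^2 ≡ 1 (mod 7).
Mod 5: 34 ≡ 4; by Fermat, exponent reduces to 134 mod 4 = 2; 4^2 ≡ 1 (mod 5).
Combine by CRT: x ≡ 1 (mod 7), x ≡ 1 (mod 5) ⇒ x ≡ 1 (mod 35).

1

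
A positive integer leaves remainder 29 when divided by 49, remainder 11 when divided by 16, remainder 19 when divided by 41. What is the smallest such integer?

26587

From N ≡ 29 (mod 49) write N = 29 + 49t. Substituting into N ≡ 11 (mod 16) gives 49t ≡ 14 (mod 16), and since 1⁻¹ ≡ 1 (mod 16), t ≡ 14. Hence N ≡ 29 + 49·14 = 715 (mod 784).
From N ≡ 715 (mod 784) write N = 715 + 784t. Substituting into N ≡ 19 (mod 41) gives 784t ≡ 1 (mod 41), and since 5⁻¹ ≡ 33 (mod 41), t ≡ 33. Hence N ≡ 715 + 784·33 = 26587 (mod 32144).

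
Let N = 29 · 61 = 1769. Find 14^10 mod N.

Mod 29: 14 ≡ 14; 14^10 ≡ 13 (mod 29).
Mod 61: 14 ≡ 14; 14^10 ≡ 47 (mod 61).
Combine by CRT: x ≡ 13 (mod 29), x ≡ 47 (mod 61) ⇒ x ≡ 535 (mod 1769).

535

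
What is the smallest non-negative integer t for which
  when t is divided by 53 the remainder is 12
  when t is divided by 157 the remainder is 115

4040

From t ≡ 12 (mod 53) write t = 12 + 53s. Substituting into t ≡ 115 (mod 157) gives 53s ≡ 103 (mod 157), and since 53⁻¹ ≡ 80 (mod 157), s ≡ 76. Hence t ≡ 12 + 53·76 = 4040 (mod 8321).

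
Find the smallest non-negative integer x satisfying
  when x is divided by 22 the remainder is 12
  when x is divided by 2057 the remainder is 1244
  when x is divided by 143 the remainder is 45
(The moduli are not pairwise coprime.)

gcd(22, 2057) = 11 and 11 | (1244 − 12), so the pair is consistent; merging gives x ≡ 1244 (mod 4114), where 4114 = lcm(22, 2057).
gcd(4114, 143) = 11 and 11 | (45 − 1244), so the pair is consistent; merging gives x ≡ 25928 (mod 53482), where 53482 = lcm(4114, 143).
The solution is unique modulo lcm(22, 2057, 143) = 53482.

25928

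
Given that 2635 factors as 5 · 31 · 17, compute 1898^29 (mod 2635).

Mod 5: 1898 ≡ 3; by Fermat, exponent reduces to 29 mod 4 = 1; 3^1 ≡ 3 (mod 5).
Mod 31: 1898 ≡ 7; 7^29 ≡ 9 (mod 31).
Mod 17: 1898 ≡ 11; by Fermat, exponent reduces to 29 mod 16 = 13; 11^13 ≡ 7 (mod 17).
Combine by CRT: x ≡ 3 (mod 5), x ≡ 9 (mod 31), x ≡ 7 (mod 17) ⇒ x ≡ 908 (mod 2635).

908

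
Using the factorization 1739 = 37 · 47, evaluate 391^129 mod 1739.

Mod 37: 391 ≡ 21; by Fermat, exponent reduces to 129 mod 36 = 21; 21^21 ≡ 11 (mod 37).
Mod 47: 391 ≡ 15; by Fermat, exponent reduces to 129 mod 46 = 37; 15^37 ≡ 45 (mod 47).
Combine by CRT: x ≡ 11 (mod 37), x ≡ 45 (mod 47) ⇒ x ≡ 233 (mod 1739).

233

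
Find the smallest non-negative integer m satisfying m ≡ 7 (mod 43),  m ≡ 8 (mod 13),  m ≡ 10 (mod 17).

996

The moduli are pairwise coprime; N = 43·13·17 = 9503.
N/43 = 221; 221 ≡ 6 (mod 43); 6·36 ≡ 1, so inverse 36.
N/13 = 731; 731 ≡ 3 (mod 13); 3·9 ≡ 1, so inverse 9.
N/17 = 559; 559 ≡ 15 (mod 17); 15·8 ≡ 1, so inverse 8.
m ≡ 7·221·36 + 8·731·9 + 10·559·8 = 153044.
153044 mod 9503 = 996.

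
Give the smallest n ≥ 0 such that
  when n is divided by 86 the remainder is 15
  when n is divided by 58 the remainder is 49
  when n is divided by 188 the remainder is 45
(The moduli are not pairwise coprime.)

69417

Combine the congruences pairwise.
gcd(86, 58) = 2 and 2 | (49 − 15), so the pair is consistent; merging gives n ≡ 2079 (mod 2494), where 2494 = lcm(86, 58).
gcd(2494, 188) = 2 and 2 | (45 − 2079), so the pair is consistent; merging gives n ≡ 69417 (mod 234436), where 234436 = lcm(2494, 188).
The solution is unique modulo lcm(86, 58, 188) = 234436.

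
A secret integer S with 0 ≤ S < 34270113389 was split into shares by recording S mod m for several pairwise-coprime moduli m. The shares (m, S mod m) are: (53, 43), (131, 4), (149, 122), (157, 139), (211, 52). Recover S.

Combine the congruences pairwise.
From S ≡ 43 (mod 53) write S = 43 + 53t. Substituting into S ≡ 4 (mod 131) gives 53t ≡ 92 (mod 131), and since 53⁻¹ ≡ 89 (mod 131), t ≡ 66. Hence S ≡ 43 + 53·66 = 3541 (mod 6943).
From S ≡ 3541 (mod 6943) write S = 3541 + 6943t. Substituting into S ≡ 122 (mod 149) gives 6943t ≡ 8 (mod 149), and since 89⁻¹ ≡ 72 (mod 149), t ≡ 129. Hence S ≡ 3541 + 6943·129 = 899188 (mod 1034507).
From S ≡ 899188 (mod 1034507) write S = 899188 + 1034507t. Substituting into S ≡ 139 (mod 157) gives 1034507t ≡ 90 (mod 157), and since 34⁻¹ ≡ 97 (mod 157), t ≡ 95. Hence S ≡ 899188 + 1034507·95 = 99177353 (mod 162417599).
From S ≡ 99177353 (mod 162417599) write S = 99177353 + 162417599t. Substituting into S ≡ 52 (mod 211) gives 162417599t ≡ 84 (mod 211), and since 138⁻¹ ≡ 26 (mod 211), t ≡ 74. Hence S ≡ 99177353 + 162417599·74 = 12118079679 (mod 34270113389).

12118079679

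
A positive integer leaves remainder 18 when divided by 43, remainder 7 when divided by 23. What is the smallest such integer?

835

From x ≡ 18 (mod 43) write x = 18 + 43t. Substituting into x ≡ 7 (mod 23) gives 43t ≡ 12 (mod 23), and since 20⁻¹ ≡ 15 (mod 23), t ≡ 19. Hence x ≡ 18 + 43·19 = 835 (mod 989).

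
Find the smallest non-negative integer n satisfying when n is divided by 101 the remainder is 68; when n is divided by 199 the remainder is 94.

15218

Combine the congruences pairwise.
From n ≡ 68 (mod 101) write n = 68 + 101t. Substituting into n ≡ 94 (mod 199) gives 101t ≡ 26 (mod 199), and since 101⁻¹ ≡ 67 (mod 199), t ≡ 150. Hence n ≡ 68 + 101·150 = 15218 (mod 20099).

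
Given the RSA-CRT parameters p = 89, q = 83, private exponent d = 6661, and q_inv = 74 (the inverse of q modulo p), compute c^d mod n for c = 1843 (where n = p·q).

685

d_p = d mod (p−1) = 6661 mod 88 = 61; d_q = d mod (q−1) = 19.
m₁ = c^(d_p) mod p: c ≡ 63 (mod 89), and 63^61 mod 89 = 62.
m₂ = c^(d_q) mod q: c ≡ 17 (mod 83), and 17^19 mod 83 = 21.
h = q_inv·(m₁ − m₂) mod p = 74·(62 − 21) mod 89 = 8.
m = m₂ + h·q = 21 + 8·83 = 685.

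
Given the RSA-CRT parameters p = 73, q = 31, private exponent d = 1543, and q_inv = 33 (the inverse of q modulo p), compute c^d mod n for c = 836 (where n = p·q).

d_p = d mod (p−1) = 1543 mod 72 = 31; d_q = d mod (q−1) = 13.
m₁ = c^(d_p) mod p: c ≡ 33 (mod 73), and 33^31 mod 73 = 62.
m₂ = c^(d_q) mod q: c ≡ 30 (mod 31), and 30^13 mod 31 = 30.
h = q_inv·(m₁ − m₂) mod p = 33·(62 − 30) mod 73 = 34.
m = m₂ + h·q = 30 + 34·31 = 1084.

1084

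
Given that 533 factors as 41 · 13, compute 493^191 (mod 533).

493

Mod 41: 493 ≡ 1; by Fermat, exponent reduces to 191 mod 40 = 31; 1^31 ≡ 1 (mod 41).
Mod 13: 493 ≡ 12; by Fermat, exponent reduces to 191 mod 12 = 11; 12^11 ≡ 12 (mod 13).
Combine by CRT: x ≡ 1 (mod 41), x ≡ 12 (mod 13) ⇒ x ≡ 493 (mod 533).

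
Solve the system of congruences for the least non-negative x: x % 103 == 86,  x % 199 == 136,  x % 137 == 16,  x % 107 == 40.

The moduli are pairwise coprime; N = 103·199·137·107 = 300465523.
N/103 = 2917141; 2917141 ≡ 78 (mod 103); 78·70 ≡ 1, so inverse 70.
N/199 = 1509877; 1509877 ≡ 64 (mod 199); 64·28 ≡ 1, so inverse 28.
N/137 = 2193179; 2193179 ≡ 83 (mod 137); 83·104 ≡ 1, so inverse 104.
N/107 = 2808089; 2808089 ≡ 88 (mod 107); 88·45 ≡ 1, so inverse 45.
x ≡ 86·2917141·70 + 136·1509877·28 + 16·2193179·104 + 40·2808089·45 = 32014810492.
32014810492 mod 300465523 = 165465054.

165465054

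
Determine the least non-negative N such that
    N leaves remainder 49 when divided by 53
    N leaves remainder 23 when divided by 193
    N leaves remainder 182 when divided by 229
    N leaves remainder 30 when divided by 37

36038141

From N ≡ 49 (mod 53) write N = 49 + 53t. Substituting into N ≡ 23 (mod 193) gives 53t ≡ 167 (mod 193), and since 53⁻¹ ≡ 51 (mod 193), t ≡ 25. Hence N ≡ 49 + 53·25 = 1374 (mod 10229).
From N ≡ 1374 (mod 10229) write N = 1374 + 10229t. Substituting into N ≡ 182 (mod 229) gives 10229t ≡ 182 (mod 229), and since 153⁻¹ ≡ 3 (mod 229), t ≡ 88. Hence N ≡ 1374 + 10229·88 = 901526 (mod 2342441).
From N ≡ 901526 (mod 2342441) write N = 901526 + 2342441t. Substituting into N ≡ 30 (mod 37) gives 2342441t ≡ 9 (mod 37), and since 8⁻¹ ≡ 14 (mod 37), t ≡ 15. Hence N ≡ 901526 + 2342441·15 = 36038141 (mod 86670317).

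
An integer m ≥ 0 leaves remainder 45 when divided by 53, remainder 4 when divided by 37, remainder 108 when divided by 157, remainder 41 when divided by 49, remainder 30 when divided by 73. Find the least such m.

87363072

From m ≡ 45 (mod 53) write m = 45 + 53t. Substituting into m ≡ 4 (mod 37) gives 53t ≡ 33 (mod 37), and since 16⁻¹ ≡ 7 (mod 37), t ≡ 9. Hence m ≡ 45 + 53·9 = 522 (mod 1961).
From m ≡ 522 (mod 1961) write m = 522 + 1961t. Substituting into m ≡ 108 (mod 157) gives 1961t ≡ 57 (mod 157), and since 77⁻¹ ≡ 104 (mod 157), t ≡ 119. Hence m ≡ 522 + 1961·119 = 233881 (mod 307877).
From m ≡ 233881 (mod 307877) write m = 233881 + 307877t. Substituting into m ≡ 41 (mod 49) gives 307877t ≡ 37 (mod 49), and since 10⁻¹ ≡ 5 (mod 49), t ≡ 38. Hence m ≡ 233881 + 307877·38 = 11933207 (mod 15085973).
From m ≡ 11933207 (mod 15085973) write m = 11933207 + 15085973t. Substituting into m ≡ 30 (mod 73) gives 15085973t ≡ 60 (mod 73), and since 12⁻¹ ≡ 67 (mod 73), t ≡ 5. Hence m ≡ 11933207 + 15085973·5 = 87363072 (mod 1101276029).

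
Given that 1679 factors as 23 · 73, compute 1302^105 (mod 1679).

1676

Mod 23: 1302 ≡ 14; by Fermat, exponent reduces to 105 mod 22 = 17; 14^17 ≡ 20 (mod 23).
Mod 73: 1302 ≡ 61; by Fermat, exponent reduces to 105 mod 72 = 33; 61^33 ≡ 70 (mod 73).
Combine by CRT: x ≡ 20 (mod 23), x ≡ 70 (mod 73) ⇒ x ≡ 1676 (mod 1679).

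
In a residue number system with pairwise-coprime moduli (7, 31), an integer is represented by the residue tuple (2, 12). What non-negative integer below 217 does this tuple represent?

From x ≡ 2 (mod 7) write x = 2 + 7t. Substituting into x ≡ 12 (mod 31) gives 7t ≡ 10 (mod 31), and since 7⁻¹ ≡ 9 (mod 31), t ≡ 28. Hence x ≡ 2 + 7·28 = 198 (mod 217).

198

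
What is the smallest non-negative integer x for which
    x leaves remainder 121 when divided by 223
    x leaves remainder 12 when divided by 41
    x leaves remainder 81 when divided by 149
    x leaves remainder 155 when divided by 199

The moduli are pairwise coprime; N = 223·41·149·199 = 271099093.
N/223 = 1215691; 1215691 ≡ 118 (mod 223); 118·206 ≡ 1, so inverse 206.
N/41 = 6612173; 6612173 ≡ 21 (mod 41); 21·2 ≡ 1, so inverse 2.
N/149 = 1819457; 1819457 ≡ 18 (mod 149); 18·58 ≡ 1, so inverse 58.
N/199 = 1362307; 1362307 ≡ 152 (mod 199); 152·127 ≡ 1, so inverse 127.
x ≡ 121·1215691·206 + 12·6612173·2 + 81·1819457·58 + 155·1362307·127 = 65825828299.
65825828299 mod 271099093 = 219847793.

219847793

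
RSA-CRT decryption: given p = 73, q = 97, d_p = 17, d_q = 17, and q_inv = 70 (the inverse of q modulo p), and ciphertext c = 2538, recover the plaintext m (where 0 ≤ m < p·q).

6796

m₁ = c^(d_p) mod p: c ≡ 56 (mod 73), and 56^17 mod 73 = 7.
m₂ = c^(d_q) mod q: c ≡ 16 (mod 97), and 16^17 mod 97 = 6.
h = q_inv·(m₁ − m₂) mod p = 70·(7 − 6) mod 73 = 70.
m = m₂ + h·q = 6 + 70·97 = 6796.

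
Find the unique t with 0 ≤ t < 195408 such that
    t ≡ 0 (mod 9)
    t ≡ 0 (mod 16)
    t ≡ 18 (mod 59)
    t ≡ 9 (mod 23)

64800

Combine the congruences pairwise.
From t ≡ 0 (mod 9) write t = 0 + 9s. Substituting into t ≡ 0 (mod 16) gives 9s ≡ 0 (mod 16), and since 9⁻¹ ≡ 9 (mod 16), s ≡ 0. Hence t ≡ 0 + 9·0 = 0 (mod 144).
From t ≡ 0 (mod 144) write t = 0 + 144s. Substituting into t ≡ 18 (mod 59) gives 144s ≡ 18 (mod 59), and since 26⁻¹ ≡ 25 (mod 59), s ≡ 37. Hence t ≡ 0 + 144·37 = 5328 (mod 8496).
From t ≡ 5328 (mod 8496) write t = 5328 + 8496s. Substituting into t ≡ 9 (mod 23) gives 8496s ≡ 17 (mod 23), and since 9⁻¹ ≡ 18 (mod 23), s ≡ 7. Hence t ≡ 5328 + 8496·7 = 64800 (mod 195408).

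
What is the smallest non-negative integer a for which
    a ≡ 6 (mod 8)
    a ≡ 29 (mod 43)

158

From a ≡ 6 (mod 8) write a = 6 + 8t. Substituting into a ≡ 29 (mod 43) gives 8t ≡ 23 (mod 43), and since 8⁻¹ ≡ 27 (mod 43), t ≡ 19. Hence a ≡ 6 + 8·19 = 158 (mod 344).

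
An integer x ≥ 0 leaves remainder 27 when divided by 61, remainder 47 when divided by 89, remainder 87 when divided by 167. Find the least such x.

From x ≡ 27 (mod 61) write x = 27 + 61t. Substituting into x ≡ 47 (mod 89) gives 61t ≡ 20 (mod 89), and since 61⁻¹ ≡ 54 (mod 89), t ≡ 12. Hence x ≡ 27 + 61·12 = 759 (mod 5429).
From x ≡ 759 (mod 5429) write x = 759 + 5429t. Substituting into x ≡ 87 (mod 167) gives 5429t ≡ 163 (mod 167), and since 85⁻¹ ≡ 112 (mod 167), t ≡ 53. Hence x ≡ 759 + 5429·53 = 288496 (mod 906643).

288496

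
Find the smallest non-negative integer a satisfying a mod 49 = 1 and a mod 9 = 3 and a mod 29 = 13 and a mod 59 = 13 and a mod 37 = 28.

From a ≡ 1 (mod 49) write a = 1 + 49t. Substituting into a ≡ 3 (mod 9) gives 49t ≡ 2 (mod 9), and since 4⁻¹ ≡ 7 (mod 9), t ≡ 5. Hence a ≡ 1 + 49·5 = 246 (mod 441).
From a ≡ 246 (mod 441) write a = 246 + 441t. Substituting into a ≡ 13 (mod 29) gives 441t ≡ 28 (mod 29), and since 6⁻¹ ≡ 5 (mod 29), t ≡ 24. Hence a ≡ 246 + 441·24 = 10830 (mod 12789).
From a ≡ 10830 (mod 12789) write a = 10830 + 12789t. Substituting into a ≡ 13 (mod 59) gives 12789t ≡ 39 (mod 59), and since 45⁻¹ ≡ 21 (mod 59), t ≡ 52. Hence a ≡ 10830 + 12789·52 = 675858 (mod 754551).
From a ≡ 675858 (mod 754551) write a = 675858 + 754551t. Substituting into a ≡ 28 (mod 37) gives 754551t ≡ 12 (mod 37), and since 10⁻¹ ≡ 26 (mod 37), t ≡ 16. Hence a ≡ 675858 + 754551·16 = 12748674 (mod 27918387).

12748674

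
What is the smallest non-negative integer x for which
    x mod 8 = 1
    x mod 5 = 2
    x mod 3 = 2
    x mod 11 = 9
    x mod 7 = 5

3617

The moduli are pairwise coprime; N = 8·5·3·11·7 = 9240.
N/8 = 1155; 1155 ≡ 3 (mod 8); 3·3 ≡ 1, so inverse 3.
N/5 = 1848; 1848 ≡ 3 (mod 5); 3·2 ≡ 1, so inverse 2.
N/3 = 3080; 3080 ≡ 2 (mod 3); 2·2 ≡ 1, so inverse 2.
N/11 = 840; 840 ≡ 4 (mod 11); 4·3 ≡ 1, so inverse 3.
N/7 = 1320; 1320 ≡ 4 (mod 7); 4·2 ≡ 1, so inverse 2.
x ≡ 1·1155·3 + 2·1848·2 + 2·3080·2 + 9·840·3 + 5·1320·2 = 59057.
59057 mod 9240 = 3617.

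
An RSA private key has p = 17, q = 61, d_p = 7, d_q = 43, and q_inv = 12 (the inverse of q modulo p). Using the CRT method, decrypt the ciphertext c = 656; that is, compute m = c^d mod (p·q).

m₁ = c^(d_p) mod p: c ≡ 10 (mod 17), and 10^7 mod 17 = 5.
m₂ = c^(d_q) mod q: c ≡ 46 (mod 61), and 46^43 mod 61 = 45.
h = q_inv·(m₁ − m₂) mod p = 12·(5 − 45) mod 17 = 13.
m = m₂ + h·q = 45 + 13·61 = 838.

838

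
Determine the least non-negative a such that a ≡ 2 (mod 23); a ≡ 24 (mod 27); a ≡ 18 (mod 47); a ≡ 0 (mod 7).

1428

The moduli are pairwise coprime; N = 23·27·47·7 = 204309.
N/23 = 8883; 8883 ≡ 5 (mod 23); 5·14 ≡ 1, so inverse 14.
N/27 = 7567; 7567 ≡ 7 (mod 27); 7·4 ≡ 1, so inverse 4.
N/47 = 4347; 4347 ≡ 23 (mod 47); 23·45 ≡ 1, so inverse 45.
N/7 = 29187; 29187 ≡ 4 (mod 7); 4·2 ≡ 1, so inverse 2.
a ≡ 2·8883·14 + 24·7567·4 + 18·4347·45 + 0·29187·2 = 4496226.
4496226 mod 204309 = 1428.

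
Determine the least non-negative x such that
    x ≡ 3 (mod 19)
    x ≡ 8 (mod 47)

From x ≡ 3 (mod 19) write x = 3 + 19t. Substituting into x ≡ 8 (mod 47) gives 19t ≡ 5 (mod 47), and since 19⁻¹ ≡ 5 (mod 47), t ≡ 25. Hence x ≡ 3 + 19·25 = 478 (mod 893).

478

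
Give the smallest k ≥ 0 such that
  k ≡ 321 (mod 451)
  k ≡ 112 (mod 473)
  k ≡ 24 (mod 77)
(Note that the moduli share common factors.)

72481

gcd(451, 473) = 11 and 11 | (112 − 321), so the pair is consistent; merging gives k ≡ 14302 (mod 19393), where 19393 = lcm(451, 473).
gcd(19393, 77) = 11 and 11 | (24 − 14302), so the pair is consistent; merging gives k ≡ 72481 (mod 135751), where 135751 = lcm(19393, 77).
The solution is unique modulo lcm(451, 473, 77) = 135751.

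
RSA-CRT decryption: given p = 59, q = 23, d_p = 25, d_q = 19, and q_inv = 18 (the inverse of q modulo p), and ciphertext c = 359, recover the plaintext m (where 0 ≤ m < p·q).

263

m₁ = c^(d_p) mod p: c ≡ 5 (mod 59), and 5^25 mod 59 = 27.
m₂ = c^(d_q) mod q: c ≡ 14 (mod 23), and 14^19 mod 23 = 10.
h = q_inv·(m₁ − m₂) mod p = 18·(27 − 10) mod 59 = 11.
m = m₂ + h·q = 10 + 11·23 = 263.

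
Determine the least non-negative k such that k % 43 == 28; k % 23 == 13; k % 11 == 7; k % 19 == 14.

168373

The moduli are pairwise coprime; N = 43·23·11·19 = 206701.
N/43 = 4807; 4807 ≡ 34 (mod 43); 34·19 ≡ 1, so inverse 19.
N/23 = 8987; 8987 ≡ 17 (mod 23); 17·19 ≡ 1, so inverse 19.
N/11 = 18791; 18791 ≡ 3 (mod 11); 3·4 ≡ 1, so inverse 4.
N/19 = 10879; 10879 ≡ 11 (mod 19); 11·7 ≡ 1, so inverse 7.
k ≡ 28·4807·19 + 13·8987·19 + 7·18791·4 + 14·10879·7 = 6369403.
6369403 mod 206701 = 168373.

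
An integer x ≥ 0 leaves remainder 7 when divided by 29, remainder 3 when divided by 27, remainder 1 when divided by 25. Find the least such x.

14826

Combine the congruences pairwise.
From x ≡ 7 (mod 29) write x = 7 + 29t. Substituting into x ≡ 3 (mod 27) gives 29t ≡ 23 (mod 27), and since 2⁻¹ ≡ 14 (mod 27), t ≡ 25. Hence x ≡ 7 + 29·25 = 732 (mod 783).
From x ≡ 732 (mod 783) write x = 732 + 783t. Substituting into x ≡ 1 (mod 25) gives 783t ≡ 19 (mod 25), and since 8⁻¹ ≡ 22 (mod 25), t ≡ 18. Hence x ≡ 732 + 783·18 = 14826 (mod 19575).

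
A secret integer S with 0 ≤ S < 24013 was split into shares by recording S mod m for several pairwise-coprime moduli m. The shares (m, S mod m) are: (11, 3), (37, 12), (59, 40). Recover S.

21398

The moduli are pairwise coprime; N = 11·37·59 = 24013.
N/11 = 2183; 2183 ≡ 5 (mod 11); 5·9 ≡ 1, so inverse 9.
N/37 = 649; 649 ≡ 20 (mod 37); 20·13 ≡ 1, so inverse 13.
N/59 = 407; 407 ≡ 53 (mod 59); 53·49 ≡ 1, so inverse 49.
S ≡ 3·2183·9 + 12·649·13 + 40·407·49 = 957905.
957905 mod 24013 = 21398.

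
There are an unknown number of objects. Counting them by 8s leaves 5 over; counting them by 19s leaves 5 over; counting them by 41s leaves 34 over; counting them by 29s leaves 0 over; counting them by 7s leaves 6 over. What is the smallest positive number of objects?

From N ≡ 5 (mod 8) write N = 5 + 8t. Substituting into N ≡ 5 (mod 19) gives 8t ≡ 0 (mod 19), and since 8⁻¹ ≡ 12 (mod 19), t ≡ 0. Hence N ≡ 5 + 8·0 = 5 (mod 152).
From N ≡ 5 (mod 152) write N = 5 + 152t. Substituting into N ≡ 34 (mod 41) gives 152t ≡ 29 (mod 41), and since 29⁻¹ ≡ 17 (mod 41), t ≡ 1. Hence N ≡ 5 + 152·1 = 157 (mod 6232).
From N ≡ 157 (mod 6232) write N = 157 + 6232t. Substituting into N ≡ 0 (mod 29) gives 6232t ≡ 17 (mod 29), and since 26⁻¹ ≡ 19 (mod 29), t ≡ 4. Hence N ≡ 157 + 6232·4 = 25085 (mod 180728).
From N ≡ 25085 (mod 180728) write N = 25085 + 180728t. Substituting into N ≡ 6 (mod 7) gives 180728t ≡ 2 (mod 7), and since 2⁻¹ ≡ 4 (mod 7), t ≡ 1. Hence N ≡ 25085 + 180728·1 = 205813 (mod 1265096).

205813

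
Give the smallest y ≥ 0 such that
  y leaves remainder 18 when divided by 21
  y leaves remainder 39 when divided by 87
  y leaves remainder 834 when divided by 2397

Combine the congruences pairwise.
gcd(21, 87) = 3 and 3 | (39 − 18), so the pair is consistent; merging gives y ≡ 39 (mod 609), where 609 = lcm(21, 87).
gcd(609, 2397) = 3 and 3 | (834 − 39), so the pair is consistent; merging gives y ≡ 87126 (mod 486591), where 486591 = lcm(609, 2397).
The solution is unique modulo lcm(21, 87, 2397) = 486591.

87126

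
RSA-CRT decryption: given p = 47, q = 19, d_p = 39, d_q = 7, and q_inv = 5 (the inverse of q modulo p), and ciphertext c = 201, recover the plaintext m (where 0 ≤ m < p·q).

182

m₁ = c^(d_p) mod p: c ≡ 13 (mod 47), and 13^39 mod 47 = 41.
m₂ = c^(d_q) mod q: c ≡ 11 (mod 19), and 11^7 mod 19 = 11.
h = q_inv·(m₁ − m₂) mod p = 5·(41 − 11) mod 47 = 9.
m = m₂ + h·q = 11 + 9·19 = 182.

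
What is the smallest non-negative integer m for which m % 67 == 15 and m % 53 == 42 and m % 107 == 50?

The moduli are pairwise coprime; N = 67·53·107 = 379957.
N/67 = 5671; 5671 ≡ 43 (mod 67); 43·53 ≡ 1, so inverse 53.
N/53 = 7169; 7169 ≡ 14 (mod 53); 14·19 ≡ 1, so inverse 19.
N/107 = 3551; 3551 ≡ 20 (mod 107); 20·91 ≡ 1, so inverse 91.
m ≡ 15·5671·53 + 42·7169·19 + 50·3551·91 = 26386357.
26386357 mod 379957 = 169324.

169324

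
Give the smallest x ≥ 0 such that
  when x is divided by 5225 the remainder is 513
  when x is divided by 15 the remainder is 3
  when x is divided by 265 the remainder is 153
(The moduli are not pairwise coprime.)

690213

Combine the congruences pairwise.
gcd(5225, 15) = 5 and 5 | (3 − 513), so the pair is consistent; merging gives x ≡ 513 (mod 15675), where 15675 = lcm(5225, 15).
gcd(15675, 265) = 5 and 5 | (153 − 513), so the pair is consistent; merging gives x ≡ 690213 (mod 830775), where 830775 = lcm(15675, 265).
The solution is unique modulo lcm(5225, 15, 265) = 830775.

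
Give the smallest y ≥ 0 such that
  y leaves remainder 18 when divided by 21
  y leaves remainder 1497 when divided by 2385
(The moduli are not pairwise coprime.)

Combine the congruences pairwise.
gcd(21, 2385) = 3 and 3 | (1497 − 18), so the pair is consistent; merging gives y ≡ 3882 (mod 16695), where 16695 = lcm(21, 2385).
The solution is unique modulo lcm(21, 2385) = 16695.

3882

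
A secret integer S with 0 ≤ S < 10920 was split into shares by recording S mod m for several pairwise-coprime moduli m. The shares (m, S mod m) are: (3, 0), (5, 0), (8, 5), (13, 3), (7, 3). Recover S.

From S ≡ 0 (mod 3) write S = 0 + 3t. Substituting into S ≡ 0 (mod 5) gives 3t ≡ 0 (mod 5), and since 3⁻¹ ≡ 2 (mod 5), t ≡ 0. Hence S ≡ 0 + 3·0 = 0 (mod 15).
From S ≡ 0 (mod 15) write S = 0 + 15t. Substituting into S ≡ 5 (mod 8) gives 15t ≡ 5 (mod 8), and since 7⁻¹ ≡ 7 (mod 8), t ≡ 3. Hence S ≡ 0 + 15·3 = 45 (mod 120).
From S ≡ 45 (mod 120) write S = 45 + 120t. Substituting into S ≡ 3 (mod 13) gives 120t ≡ 10 (mod 13), and since 3⁻¹ ≡ 9 (mod 13), t ≡ 12. Hence S ≡ 45 + 120·12 = 1485 (mod 1560).
From S ≡ 1485 (mod 1560) write S = 1485 + 1560t. Substituting into S ≡ 3 (mod 7) gives 1560t ≡ 2 (mod 7), and since 6⁻¹ ≡ 6 (mod 7), t ≡ 5. Hence S ≡ 1485 + 1560·5 = 9285 (mod 10920).

9285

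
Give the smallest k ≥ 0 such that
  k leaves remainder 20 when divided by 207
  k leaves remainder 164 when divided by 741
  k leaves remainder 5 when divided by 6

91307

Combine the congruences pairwise.
gcd(207, 741) = 3 and 3 | (164 − 20), so the pair is consistent; merging gives k ≡ 40178 (mod 51129), where 51129 = lcm(207, 741).
gcd(51129, 6) = 3 and 3 | (5 − 40178), so the pair is consistent; merging gives k ≡ 91307 (mod 102258), where 102258 = lcm(51129, 6).
The solution is unique modulo lcm(207, 741, 6) = 102258.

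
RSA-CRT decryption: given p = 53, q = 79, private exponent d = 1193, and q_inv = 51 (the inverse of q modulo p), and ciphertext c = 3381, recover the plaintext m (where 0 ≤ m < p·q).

680

d_p = d mod (p−1) = 1193 mod 52 = 49; d_q = d mod (q−1) = 23.
m₁ = c^(d_p) mod p: c ≡ 42 (mod 53), and 42^49 mod 53 = 44.
m₂ = c^(d_q) mod q: c ≡ 63 (mod 79), and 63^23 mod 79 = 48.
h = q_inv·(m₁ − m₂) mod p = 51·(44 − 48) mod 53 = 8.
m = m₂ + h·q = 48 + 8·79 = 680.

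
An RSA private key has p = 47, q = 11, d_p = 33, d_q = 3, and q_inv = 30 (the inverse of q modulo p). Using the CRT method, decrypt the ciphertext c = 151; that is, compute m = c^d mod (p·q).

m₁ = c^(d_p) mod p: c ≡ 10 (mod 47), and 10^33 mod 47 = 26.
m₂ = c^(d_q) mod q: c ≡ 8 (mod 11), and 8^3 mod 11 = 6.
h = q_inv·(m₁ − m₂) mod p = 30·(26 − 6) mod 47 = 36.
m = m₂ + h·q = 6 + 36·11 = 402.

402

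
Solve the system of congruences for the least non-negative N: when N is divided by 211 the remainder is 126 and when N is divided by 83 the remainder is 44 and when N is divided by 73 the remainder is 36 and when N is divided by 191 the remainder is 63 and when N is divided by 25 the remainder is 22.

Combine the congruences pairwise.
From N ≡ 126 (mod 211) write N = 126 + 211t. Substituting into N ≡ 44 (mod 83) gives 211t ≡ 1 (mod 83), and since 45⁻¹ ≡ 24 (mod 83), t ≡ 24. Hence N ≡ 126 + 211·24 = 5190 (mod 17513).
From N ≡ 5190 (mod 17513) write N = 5190 + 17513t. Substituting into N ≡ 36 (mod 73) gives 17513t ≡ 29 (mod 73), and since 66⁻¹ ≡ 52 (mod 73), t ≡ 48. Hence N ≡ 5190 + 17513·48 = 845814 (mod 1278449).
From N ≡ 845814 (mod 1278449) write N = 845814 + 1278449t. Substituting into N ≡ 63 (mod 191) gives 1278449t ≡ 188 (mod 191), and since 86⁻¹ ≡ 20 (mod 191), t ≡ 131. Hence N ≡ 845814 + 1278449·131 = 168322633 (mod 244183759).
From N ≡ 168322633 (mod 244183759) write N = 168322633 + 244183759t. Substituting into N ≡ 22 (mod 25) gives 244183759t ≡ 14 (mod 25), and since 9⁻¹ ≡ 14 (mod 25), t ≡ 21. Hence N ≡ 168322633 + 244183759·21 = 5296181572 (mod 6104593975).

5296181572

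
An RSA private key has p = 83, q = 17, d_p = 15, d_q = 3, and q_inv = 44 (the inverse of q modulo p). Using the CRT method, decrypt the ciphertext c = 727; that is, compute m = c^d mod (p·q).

310

m₁ = c^(d_p) mod p: c ≡ 63 (mod 83), and 63^15 mod 83 = 61.
m₂ = c^(d_q) mod q: c ≡ 13 (mod 17), and 13^3 mod 17 = 4.
h = q_inv·(m₁ − m₂) mod p = 44·(61 − 4) mod 83 = 18.
m = m₂ + h·q = 4 + 18·17 = 310.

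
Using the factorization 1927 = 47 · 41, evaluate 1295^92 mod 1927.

Mod 47: 1295 ≡ 26; since 46 | 92, by Fermat 26^92 ≡ 1 (mod 47).
Mod 41: 1295 ≡ 24; by Fermat, exponent reduces to 92 mod 40 = 12; 24^12 ≡ 23 (mod 41).
Combine by CRT: x ≡ 1 (mod 47), x ≡ 23 (mod 41) ⇒ x ≡ 1458 (mod 1927).

1458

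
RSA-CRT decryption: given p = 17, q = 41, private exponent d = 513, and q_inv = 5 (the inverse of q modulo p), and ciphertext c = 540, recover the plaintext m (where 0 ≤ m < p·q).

d_p = d mod (p−1) = 513 mod 16 = 1; d_q = d mod (q−1) = 33.
m₁ = c^(d_p) mod p: c ≡ 13 (mod 17), and 13^1 mod 17 = 13.
m₂ = c^(d_q) mod q: c ≡ 7 (mod 41), and 7^33 mod 41 = 29.
h = q_inv·(m₁ − m₂) mod p = 5·(13 − 29) mod 17 = 5.
m = m₂ + h·q = 29 + 5·41 = 234.

234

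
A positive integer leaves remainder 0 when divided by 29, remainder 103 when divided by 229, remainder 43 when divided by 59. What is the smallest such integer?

The moduli are pairwise coprime; N = 29·229·59 = 391819.
N/29 = 13511; 13511 ≡ 26 (mod 29); 26·19 ≡ 1, so inverse 19.
N/229 = 1711; 1711 ≡ 108 (mod 229); 108·176 ≡ 1, so inverse 176.
N/59 = 6641; 6641 ≡ 33 (mod 59); 33·34 ≡ 1, so inverse 34.
a ≡ 0·13511·19 + 103·1711·176 + 43·6641·34 = 40726150.
40726150 mod 391819 = 368793.

368793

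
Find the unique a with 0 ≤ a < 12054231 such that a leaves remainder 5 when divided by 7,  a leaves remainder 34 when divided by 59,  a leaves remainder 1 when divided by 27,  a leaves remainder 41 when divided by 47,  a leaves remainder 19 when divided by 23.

The moduli are pairwise coprime; N = 7·59·27·47·23 = 12054231.
N/7 = 1722033; 1722033 ≡ 5 (mod 7); 5·3 ≡ 1, so inverse 3.
N/59 = 204309; 204309 ≡ 51 (mod 59); 51·22 ≡ 1, so inverse 22.
N/27 = 446453; 446453 ≡ 8 (mod 27); 8·17 ≡ 1, so inverse 17.
N/47 = 256473; 256473 ≡ 41 (mod 47); 41·39 ≡ 1, so inverse 39.
N/23 = 524097; 524097 ≡ 19 (mod 23); 19·17 ≡ 1, so inverse 17.
a ≡ 5·1722033·3 + 34·204309·22 + 1·446453·17 + 41·256473·39 + 19·524097·17 = 765626986.
765626986 mod 12054231 = 6210433.

6210433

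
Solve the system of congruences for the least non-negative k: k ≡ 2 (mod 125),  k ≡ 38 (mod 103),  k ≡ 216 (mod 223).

Combine the congruences pairwise.
From k ≡ 2 (mod 125) write k = 2 + 125t. Substituting into k ≡ 38 (mod 103) gives 125t ≡ 36 (mod 103), and since 22⁻¹ ≡ 89 (mod 103), t ≡ 11. Hence k ≡ 2 + 125·11 = 1377 (mod 12875).
From k ≡ 1377 (mod 12875) write k = 1377 + 12875t. Substituting into k ≡ 216 (mod 223) gives 12875t ≡ 177 (mod 223), and since 164⁻¹ ≡ 34 (mod 223), t ≡ 220. Hence k ≡ 1377 + 12875·220 = 2833877 (mod 2871125).

2833877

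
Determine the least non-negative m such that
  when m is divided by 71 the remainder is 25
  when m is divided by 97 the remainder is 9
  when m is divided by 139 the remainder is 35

270251

The moduli are pairwise coprime; N = 71·97·139 = 957293.
N/71 = 13483; 13483 ≡ 64 (mod 71); 64·10 ≡ 1, so inverse 10.
N/97 = 9869; 9869 ≡ 72 (mod 97); 72·31 ≡ 1, so inverse 31.
N/139 = 6887; 6887 ≡ 76 (mod 139); 76·75 ≡ 1, so inverse 75.
m ≡ 25·13483·10 + 9·9869·31 + 35·6887·75 = 24202576.
24202576 mod 957293 = 270251.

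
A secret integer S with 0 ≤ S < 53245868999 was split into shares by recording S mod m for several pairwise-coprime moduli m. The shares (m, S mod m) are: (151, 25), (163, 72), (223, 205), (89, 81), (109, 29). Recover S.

50102207876

The moduli are pairwise coprime; N = 151·163·223·89·109 = 53245868999.
N/151 = 352621649; 352621649 ≡ 107 (mod 151); 107·24 ≡ 1, so inverse 24.
N/163 = 326661773; 326661773 ≡ 156 (mod 163); 156·93 ≡ 1, so inverse 93.
N/223 = 238770713; 238770713 ≡ 153 (mod 223); 153·86 ≡ 1, so inverse 86.
N/89 = 598268191; 598268191 ≡ 45 (mod 89); 45·2 ≡ 1, so inverse 2.
N/109 = 488494211; 488494211 ≡ 29 (mod 109); 29·94 ≡ 1, so inverse 94.
S ≡ 25·352621649·24 + 72·326661773·93 + 205·238770713·86 + 81·598268191·2 + 29·488494211·94 = 8036982557726.
8036982557726 mod 53245868999 = 50102207876.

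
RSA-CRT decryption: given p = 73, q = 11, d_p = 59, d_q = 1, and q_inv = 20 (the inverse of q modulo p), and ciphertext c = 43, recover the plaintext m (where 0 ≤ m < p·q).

494

m₁ = c^(d_p) mod p: c ≡ 43 (mod 73), and 43^59 mod 73 = 56.
m₂ = c^(d_q) mod q: c ≡ 10 (mod 11), and 10^1 mod 11 = 10.
h = q_inv·(m₁ − m₂) mod p = 20·(56 − 10) mod 73 = 44.
m = m₂ + h·q = 10 + 44·11 = 494.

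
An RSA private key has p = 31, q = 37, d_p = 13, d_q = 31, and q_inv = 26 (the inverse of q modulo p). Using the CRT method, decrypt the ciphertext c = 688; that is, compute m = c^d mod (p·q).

316

m₁ = c^(d_p) mod p: c ≡ 6 (mod 31), and 6^13 mod 31 = 6.
m₂ = c^(d_q) mod q: c ≡ 22 (mod 37), and 22^31 mod 37 = 20.
h = q_inv·(m₁ − m₂) mod p = 26·(6 − 20) mod 31 = 8.
m = m₂ + h·q = 20 + 8·37 = 316.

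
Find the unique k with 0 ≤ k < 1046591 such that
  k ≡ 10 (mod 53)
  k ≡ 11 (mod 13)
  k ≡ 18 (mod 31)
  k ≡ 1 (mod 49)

447224

From k ≡ 10 (mod 53) write k = 10 + 53t. Substituting into k ≡ 11 (mod 13) gives 53t ≡ 1 (mod 13), and since 1⁻¹ ≡ 1 (mod 13), t ≡ 1. Hence k ≡ 10 + 53·1 = 63 (mod 689).
From k ≡ 63 (mod 689) write k = 63 + 689t. Substituting into k ≡ 18 (mod 31) gives 689t ≡ 17 (mod 31), and since 7⁻¹ ≡ 9 (mod 31), t ≡ 29. Hence k ≡ 63 + 689·29 = 20044 (mod 21359).
From k ≡ 20044 (mod 21359) write k = 20044 + 21359t. Substituting into k ≡ 1 (mod 49) gives 21359t ≡ 47 (mod 49), and since 44⁻¹ ≡ 39 (mod 49), t ≡ 20. Hence k ≡ 20044 + 21359·20 = 447224 (mod 1046591).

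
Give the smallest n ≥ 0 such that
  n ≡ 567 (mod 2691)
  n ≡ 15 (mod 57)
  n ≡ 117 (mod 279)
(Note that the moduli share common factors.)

Combine the congruences pairwise.
gcd(2691, 57) = 3 and 3 | (15 − 567), so the pair is consistent; merging gives n ≡ 30168 (mod 51129), where 51129 = lcm(2691, 57).
gcd(51129, 279) = 9 and 9 | (117 − 30168), so the pair is consistent; merging gives n ≡ 285813 (mod 1584999), where 1584999 = lcm(51129, 279).
The solution is unique modulo lcm(2691, 57, 279) = 1584999.

285813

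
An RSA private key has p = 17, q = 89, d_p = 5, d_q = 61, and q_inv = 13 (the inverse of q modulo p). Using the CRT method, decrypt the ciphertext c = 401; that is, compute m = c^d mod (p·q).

m₁ = c^(d_p) mod p: c ≡ 10 (mod 17), and 10^5 mod 17 = 6.
m₂ = c^(d_q) mod q: c ≡ 45 (mod 89), and 45^61 mod 89 = 32.
h = q_inv·(m₁ − m₂) mod p = 13·(6 − 32) mod 17 = 2.
m = m₂ + h·q = 32 + 2·89 = 210.

210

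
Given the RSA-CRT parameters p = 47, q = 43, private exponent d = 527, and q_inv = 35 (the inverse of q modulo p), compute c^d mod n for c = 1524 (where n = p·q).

d_p = d mod (p−1) = 527 mod 46 = 21; d_q = d mod (q−1) = 23.
m₁ = c^(d_p) mod p: c ≡ 20 (mod 47), and 20^21 mod 47 = 45.
m₂ = c^(d_q) mod q: c ≡ 19 (mod 43), and 19^23 mod 43 = 26.
h = q_inv·(m₁ − m₂) mod p = 35·(45 − 26) mod 47 = 7.
m = m₂ + h·q = 26 + 7·43 = 327.

327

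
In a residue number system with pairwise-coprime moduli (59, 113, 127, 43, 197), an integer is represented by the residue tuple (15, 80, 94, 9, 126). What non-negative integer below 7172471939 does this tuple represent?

6674535259

From x ≡ 15 (mod 59) write x = 15 + 59t. Substituting into x ≡ 80 (mod 113) gives 59t ≡ 65 (mod 113), and since 59⁻¹ ≡ 23 (mod 113), t ≡ 26. Hence x ≡ 15 + 59·26 = 1549 (mod 6667).
From x ≡ 1549 (mod 6667) write x = 1549 + 6667t. Substituting into x ≡ 94 (mod 127) gives 6667t ≡ 69 (mod 127), and since 63⁻¹ ≡ 125 (mod 127), t ≡ 116. Hence x ≡ 1549 + 6667·116 = 774921 (mod 846709).
From x ≡ 774921 (mod 846709) write x = 774921 + 846709t. Substituting into x ≡ 9 (mod 43) gives 846709t ≡ 34 (mod 43), and since 39⁻¹ ≡ 32 (mod 43), t ≡ 13. Hence x ≡ 774921 + 846709·13 = 11782138 (mod 36408487).
From x ≡ 11782138 (mod 36408487) write x = 11782138 + 36408487t. Substituting into x ≡ 126 (mod 197) gives 36408487t ≡ 164 (mod 197), and since 129⁻¹ ≡ 84 (mod 197), t ≡ 183. Hence x ≡ 11782138 + 36408487·183 = 6674535259 (mod 7172471939).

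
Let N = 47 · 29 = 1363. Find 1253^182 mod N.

Mod 47: 1253 ≡ 31; by Fermat, exponent reduces to 182 mod 46 = 44; 31^44 ≡ 9 (mod 47).
Mod 29: 1253 ≡ 6; by Fermat, exponent reduces to 182 mod 28 = 14; 6^14 ≡ 1 (mod 29).
Combine by CRT: x ≡ 9 (mod 47), x ≡ 1 (mod 29) ⇒ x ≡ 291 (mod 1363).

291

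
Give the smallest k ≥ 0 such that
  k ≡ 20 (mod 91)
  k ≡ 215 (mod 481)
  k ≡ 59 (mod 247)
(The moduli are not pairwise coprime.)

gcd(91, 481) = 13 and 13 | (215 − 20), so the pair is consistent; merging gives k ≡ 1658 (mod 3367), where 3367 = lcm(91, 481).
gcd(3367, 247) = 13 and 13 | (59 − 1658), so the pair is consistent; merging gives k ≡ 15126 (mod 63973), where 63973 = lcm(3367, 247).
The solution is unique modulo lcm(91, 481, 247) = 63973.

15126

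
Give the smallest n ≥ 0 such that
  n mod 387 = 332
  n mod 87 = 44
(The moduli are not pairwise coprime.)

2654

gcd(387, 87) = 3 and 3 | (44 − 332), so the pair is consistent; merging gives n ≡ 2654 (mod 11223), where 11223 = lcm(387, 87).
The solution is unique modulo lcm(387, 87) = 11223.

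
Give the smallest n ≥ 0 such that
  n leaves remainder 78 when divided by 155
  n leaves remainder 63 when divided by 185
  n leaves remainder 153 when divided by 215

Combine the congruences pairwise.
gcd(155, 185) = 5 and 5 | (63 − 78), so the pair is consistent; merging gives n ≡ 3023 (mod 5735), where 5735 = lcm(155, 185).
gcd(5735, 215) = 5 and 5 | (153 − 3023), so the pair is consistent; merging gives n ≡ 238158 (mod 246605), where 246605 = lcm(5735, 215).
The solution is unique modulo lcm(155, 185, 215) = 246605.

238158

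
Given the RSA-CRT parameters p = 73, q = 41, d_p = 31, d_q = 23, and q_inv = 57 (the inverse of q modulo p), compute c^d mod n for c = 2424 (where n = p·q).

m₁ = c^(d_p) mod p: c ≡ 15 (mod 73), and 15^31 mod 73 = 5.
m₂ = c^(d_q) mod q: c ≡ 5 (mod 41), and 5^23 mod 41 = 2.
h = q_inv·(m₁ − m₂) mod p = 57·(5 − 2) mod 73 = 25.
m = m₂ + h·q = 2 + 25·41 = 1027.

1027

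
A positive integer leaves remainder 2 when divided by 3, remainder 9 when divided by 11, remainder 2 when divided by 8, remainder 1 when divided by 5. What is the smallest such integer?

Combine the congruences pairwise.
From t ≡ 2 (mod 3) write t = 2 + 3s. Substituting into t ≡ 9 (mod 11) gives 3s ≡ 7 (mod 11), and since 3⁻¹ ≡ 4 (mod 11), s ≡ 6. Hence t ≡ 2 + 3·6 = 20 (mod 33).
From t ≡ 20 (mod 33) write t = 20 + 33s. Substituting into t ≡ 2 (mod 8) gives 33s ≡ 6 (mod 8), and since 1⁻¹ ≡ 1 (mod 8), s ≡ 6. Hence t ≡ 20 + 33·6 = 218 (mod 264).
From t ≡ 218 (mod 264) write t = 218 + 264s. Substituting into t ≡ 1 (mod 5) gives 264s ≡ 3 (mod 5), and since 4⁻¹ ≡ 4 (mod 5), s ≡ 2. Hence t ≡ 218 + 264·2 = 746 (mod 1320).

746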